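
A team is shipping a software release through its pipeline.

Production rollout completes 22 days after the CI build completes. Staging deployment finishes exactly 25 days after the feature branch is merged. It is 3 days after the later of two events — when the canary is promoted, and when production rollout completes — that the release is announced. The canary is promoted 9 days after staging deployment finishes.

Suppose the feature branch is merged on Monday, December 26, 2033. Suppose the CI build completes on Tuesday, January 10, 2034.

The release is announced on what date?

Saturday, February 4, 2034

The feature branch is merged: Dec 26, 2033.
Staging deployment finishes: Dec 26, 2033 + 25 days = Jan 20, 2034.
The canary is promoted: Jan 20, 2034 + 9 days = Jan 29, 2034.
The CI build completes: Jan 10, 2034.
Production rollout completes: Jan 10, 2034 + 22 days = Feb 1, 2034.
Both prerequisites met — the canary is promoted (Jan 29, 2034), production rollout completes (Feb 1, 2034); the later is Feb 1, 2034.
The release is announced: Feb 1, 2034 + 3 days = Feb 4, 2034.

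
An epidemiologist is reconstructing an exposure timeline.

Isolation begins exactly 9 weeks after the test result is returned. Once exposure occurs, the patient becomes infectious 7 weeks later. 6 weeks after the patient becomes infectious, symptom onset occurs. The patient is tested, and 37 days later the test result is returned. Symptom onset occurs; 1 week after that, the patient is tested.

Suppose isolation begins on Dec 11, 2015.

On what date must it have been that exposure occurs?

Isolation begins: Dec 11, 2015.
The test result is returned: Dec 11, 2015 − 9 weeks = Oct 9, 2015.
The patient is tested: Oct 9, 2015 − 37 days = Sep 2, 2015.
Symptom onset occurs: Sep 2, 2015 − 1 week = Aug 26, 2015.
The patient becomes infectious: Aug 26, 2015 − 6 weeks = Jul 15, 2015.
Exposure occurs: Jul 15, 2015 − 7 weeks = May 27, 2015.

May 27, 2015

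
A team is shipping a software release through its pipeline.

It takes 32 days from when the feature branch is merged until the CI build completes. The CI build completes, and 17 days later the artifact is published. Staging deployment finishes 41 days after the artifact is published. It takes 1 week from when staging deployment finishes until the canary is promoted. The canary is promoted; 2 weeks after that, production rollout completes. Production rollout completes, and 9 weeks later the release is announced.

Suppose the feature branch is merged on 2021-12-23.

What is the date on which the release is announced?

2022-06-15

The feature branch is merged: Dec 23, 2021.
The CI build completes: Dec 23, 2021 + 32 days = Jan 24, 2022.
The artifact is published: Jan 24, 2022 + 17 days = Feb 10, 2022.
Staging deployment finishes: Feb 10, 2022 + 41 days = Mar 23, 2022.
The canary is promoted: Mar 23, 2022 + 1 week = Mar 30, 2022.
Production rollout completes: Mar 30, 2022 + 2 weeks = Apr 13, 2022.
The release is announced: Apr 13, 2022 + 9 weeks = Jun 15, 2022.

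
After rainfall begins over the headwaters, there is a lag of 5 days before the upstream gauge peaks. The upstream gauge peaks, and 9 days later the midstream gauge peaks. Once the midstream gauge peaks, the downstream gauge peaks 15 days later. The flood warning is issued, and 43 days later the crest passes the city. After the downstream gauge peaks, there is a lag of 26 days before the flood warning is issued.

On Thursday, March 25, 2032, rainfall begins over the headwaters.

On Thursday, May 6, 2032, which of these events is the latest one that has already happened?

Rainfall begins over the headwaters: Mar 25, 2032.
The upstream gauge peaks: Mar 25, 2032 + 5 days = Mar 30, 2032.
The midstream gauge peaks: Mar 30, 2032 + 9 days = Apr 8, 2032.
The downstream gauge peaks: Apr 8, 2032 + 15 days = Apr 23, 2032.
The flood warning is issued: Apr 23, 2032 + 26 days = May 19, 2032.
The crest passes the city: May 19, 2032 + 43 days = Jul 1, 2032.
May 6, 2032 falls between when the downstream gauge peaks (Apr 23, 2032) and when the flood warning is issued (May 19, 2032).

The downstream gauge peaks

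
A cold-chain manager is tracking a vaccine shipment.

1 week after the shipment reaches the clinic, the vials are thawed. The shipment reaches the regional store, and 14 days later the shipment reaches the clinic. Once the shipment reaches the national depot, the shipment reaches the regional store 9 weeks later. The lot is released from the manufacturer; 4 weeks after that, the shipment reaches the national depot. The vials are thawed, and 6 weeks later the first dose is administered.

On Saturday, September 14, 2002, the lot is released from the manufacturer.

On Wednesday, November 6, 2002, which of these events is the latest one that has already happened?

The lot is released from the manufacturer: Sep 14, 2002.
The shipment reaches the national depot: Sep 14, 2002 + 4 weeks = Oct 12, 2002.
The shipment reaches the regional store: Oct 12, 2002 + 9 weeks = Dec 14, 2002.
The shipment reaches the clinic: Dec 14, 2002 + 14 days = Dec 28, 2002.
The vials are thawed: Dec 28, 2002 + 1 week = Jan 4, 2003.
The first dose is administered: Jan 4, 2003 + 6 weeks = Feb 15, 2003.
Nov 6, 2002 falls between when the shipment reaches the national depot (Oct 12, 2002) and when the shipment reaches the regional store (Dec 14, 2002).

The shipment reaches the national depot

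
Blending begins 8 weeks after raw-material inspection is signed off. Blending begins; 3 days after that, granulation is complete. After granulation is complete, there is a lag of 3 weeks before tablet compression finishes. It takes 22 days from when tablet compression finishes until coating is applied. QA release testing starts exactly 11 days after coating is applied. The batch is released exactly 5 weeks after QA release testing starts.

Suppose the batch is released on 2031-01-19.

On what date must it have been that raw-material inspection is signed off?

2030-08-24

The batch is released: Jan 19, 2031.
QA release testing starts: Jan 19, 2031 − 5 weeks = Dec 15, 2030.
Coating is applied: Dec 15, 2030 − 11 days = Dec 4, 2030.
Tablet compression finishes: Dec 4, 2030 − 22 days = Nov 12, 2030.
Granulation is complete: Nov 12, 2030 − 3 weeks = Oct 22, 2030.
Blending begins: Oct 22, 2030 − 3 days = Oct 19, 2030.
Raw-material inspection is signed off: Oct 19, 2030 − 8 weeks = Aug 24, 2030.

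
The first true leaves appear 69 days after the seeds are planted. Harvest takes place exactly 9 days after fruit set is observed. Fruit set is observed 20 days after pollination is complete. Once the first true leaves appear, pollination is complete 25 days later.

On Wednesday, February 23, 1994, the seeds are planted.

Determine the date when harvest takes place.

The seeds are planted: Feb 23, 1994.
The first true leaves appear: Feb 23, 1994 + 69 days = May 3, 1994.
Pollination is complete: May 3, 1994 + 25 days = May 28, 1994.
Fruit set is observed: May 28, 1994 + 20 days = Jun 17, 1994.
Harvest takes place: Jun 17, 1994 + 9 days = Jun 26, 1994.

Sunday, June 26, 1994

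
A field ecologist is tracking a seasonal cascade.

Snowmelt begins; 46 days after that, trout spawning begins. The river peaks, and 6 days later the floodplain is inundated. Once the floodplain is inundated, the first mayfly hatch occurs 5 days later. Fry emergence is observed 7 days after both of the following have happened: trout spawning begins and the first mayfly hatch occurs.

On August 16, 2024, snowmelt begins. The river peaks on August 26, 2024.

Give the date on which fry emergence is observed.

October 8, 2024

Snowmelt begins: Aug 16, 2024.
Trout spawning begins: Aug 16, 2024 + 46 days = Oct 1, 2024.
The river peaks: Aug 26, 2024.
The floodplain is inundated: Aug 26, 2024 + 6 days = Sep 1, 2024.
The first mayfly hatch occurs: Sep 1, 2024 + 5 days = Sep 6, 2024.
Both prerequisites met — trout spawning begins (Oct 1, 2024), the first mayfly hatch occurs (Sep 6, 2024); the later is Oct 1, 2024.
Fry emergence is observed: Oct 1, 2024 + 7 days = Oct 8, 2024.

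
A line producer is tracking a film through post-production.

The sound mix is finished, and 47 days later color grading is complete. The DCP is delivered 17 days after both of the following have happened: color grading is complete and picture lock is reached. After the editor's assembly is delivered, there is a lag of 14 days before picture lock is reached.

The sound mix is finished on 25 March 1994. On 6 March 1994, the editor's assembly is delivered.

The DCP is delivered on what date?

28 May 1994

The sound mix is finished: Mar 25, 1994.
Color grading is complete: Mar 25, 1994 + 47 days = May 11, 1994.
The editor's assembly is delivered: Mar 6, 1994.
Picture lock is reached: Mar 6, 1994 + 14 days = Mar 20, 1994.
Both prerequisites met — color grading is complete (May 11, 1994), picture lock is reached (Mar 20, 1994); the later is May 11, 1994.
The DCP is delivered: May 11, 1994 + 17 days = May 28, 1994.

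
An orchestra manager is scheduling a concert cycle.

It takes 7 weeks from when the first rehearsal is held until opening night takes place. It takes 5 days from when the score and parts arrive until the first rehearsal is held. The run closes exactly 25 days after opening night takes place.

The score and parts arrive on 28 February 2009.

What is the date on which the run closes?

The score and parts arrive: Feb 28, 2009.
The first rehearsal is held: Feb 28, 2009 + 5 days = Mar 5, 2009.
Opening night takes place: Mar 5, 2009 + 7 weeks = Apr 23, 2009.
The run closes: Apr 23, 2009 + 25 days = May 18, 2009.

18 May 2009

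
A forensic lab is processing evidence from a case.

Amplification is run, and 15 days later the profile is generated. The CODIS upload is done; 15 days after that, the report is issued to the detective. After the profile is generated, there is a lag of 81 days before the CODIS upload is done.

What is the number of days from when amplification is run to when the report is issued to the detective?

111 days

Causal path: amplification is run → the profile is generated → the CODIS upload is done → the report is issued to the detective.
Total delay along the path: 15 + 81 + 15 = 111 days.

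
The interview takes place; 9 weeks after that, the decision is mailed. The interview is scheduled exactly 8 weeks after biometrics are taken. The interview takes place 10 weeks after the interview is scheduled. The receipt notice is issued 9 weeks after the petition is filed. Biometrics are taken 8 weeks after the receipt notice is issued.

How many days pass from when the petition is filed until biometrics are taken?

Causal path: the petition is filed → the receipt notice is issued → biometrics are taken.
Total delay along the path: 9 + 8 weeks = 17 weeks = 119 days.

119 days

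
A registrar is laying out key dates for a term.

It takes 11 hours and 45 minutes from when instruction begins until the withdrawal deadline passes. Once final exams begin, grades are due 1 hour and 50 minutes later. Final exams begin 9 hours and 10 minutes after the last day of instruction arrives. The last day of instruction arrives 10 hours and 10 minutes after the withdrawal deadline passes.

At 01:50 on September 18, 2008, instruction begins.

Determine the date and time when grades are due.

Instruction begins: 01:50 Sep 18, 2008.
The withdrawal deadline passes: 01:50 Sep 18, 2008 + 11h45m = 13:35 Sep 18, 2008.
The last day of instruction arrives: 13:35 Sep 18, 2008 + 10h10m = 23:45 Sep 18, 2008.
Final exams begin: 23:45 Sep 18, 2008 + 9h10m = 08:55 Sep 19, 2008.
Grades are due: 08:55 Sep 19, 2008 + 1h50m = 10:45 Sep 19, 2008.

10:45 on September 19, 2008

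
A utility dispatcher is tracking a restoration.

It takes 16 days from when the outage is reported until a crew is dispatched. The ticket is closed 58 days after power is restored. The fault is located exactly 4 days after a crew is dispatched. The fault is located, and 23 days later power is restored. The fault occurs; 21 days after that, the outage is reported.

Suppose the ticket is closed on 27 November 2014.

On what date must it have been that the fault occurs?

The ticket is closed: Nov 27, 2014.
Power is restored: Nov 27, 2014 − 58 days = Sep 30, 2014.
The fault is located: Sep 30, 2014 − 23 days = Sep 7, 2014.
A crew is dispatched: Sep 7, 2014 − 4 days = Sep 3, 2014.
The outage is reported: Sep 3, 2014 − 16 days = Aug 18, 2014.
The fault occurs: Aug 18, 2014 − 21 days = Jul 28, 2014.

28 July 2014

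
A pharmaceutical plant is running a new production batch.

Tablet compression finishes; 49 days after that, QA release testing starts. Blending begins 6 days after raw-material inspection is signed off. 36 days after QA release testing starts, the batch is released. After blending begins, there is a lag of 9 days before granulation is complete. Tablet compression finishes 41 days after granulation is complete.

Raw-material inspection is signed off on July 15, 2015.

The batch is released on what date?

Raw-material inspection is signed off: Jul 15, 2015.
Blending begins: Jul 15, 2015 + 6 days = Jul 21, 2015.
Granulation is complete: Jul 21, 2015 + 9 days = Jul 30, 2015.
Tablet compression finishes: Jul 30, 2015 + 41 days = Sep 9, 2015.
QA release testing starts: Sep 9, 2015 + 49 days = Oct 28, 2015.
The batch is released: Oct 28, 2015 + 36 days = Dec 3, 2015.

December 3, 2015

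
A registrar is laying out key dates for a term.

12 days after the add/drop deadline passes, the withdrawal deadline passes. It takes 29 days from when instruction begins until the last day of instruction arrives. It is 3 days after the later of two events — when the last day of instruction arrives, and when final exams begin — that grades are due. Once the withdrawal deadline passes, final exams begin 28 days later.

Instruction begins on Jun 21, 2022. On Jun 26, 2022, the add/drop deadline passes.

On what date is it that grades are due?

Instruction begins: Jun 21, 2022.
The last day of instruction arrives: Jun 21, 2022 + 29 days = Jul 20, 2022.
The add/drop deadline passes: Jun 26, 2022.
The withdrawal deadline passes: Jun 26, 2022 + 12 days = Jul 8, 2022.
Final exams begin: Jul 8, 2022 + 28 days = Aug 5, 2022.
Both prerequisites met — the last day of instruction arrives (Jul 20, 2022), final exams begin (Aug 5, 2022); the later is Aug 5, 2022.
Grades are due: Aug 5, 2022 + 3 days = Aug 8, 2022.

Aug 8, 2022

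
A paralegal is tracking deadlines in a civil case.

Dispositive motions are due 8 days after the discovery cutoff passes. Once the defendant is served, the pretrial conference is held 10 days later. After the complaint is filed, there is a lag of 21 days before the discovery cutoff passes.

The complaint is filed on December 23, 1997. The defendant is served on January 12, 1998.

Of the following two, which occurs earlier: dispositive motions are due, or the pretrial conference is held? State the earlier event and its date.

Dispositive motions are due — January 21, 1998

The complaint is filed: Dec 23, 1997.
The discovery cutoff passes: Dec 23, 1997 + 21 days = Jan 13, 1998.
Dispositive motions are due: Jan 13, 1998 + 8 days = Jan 21, 1998.
The defendant is served: Jan 12, 1998.
The pretrial conference is held: Jan 12, 1998 + 10 days = Jan 22, 1998.
Comparing: dispositive motions are due on Jan 21, 1998 vs the pretrial conference is held on Jan 22, 1998. Earlier: dispositive motions are due.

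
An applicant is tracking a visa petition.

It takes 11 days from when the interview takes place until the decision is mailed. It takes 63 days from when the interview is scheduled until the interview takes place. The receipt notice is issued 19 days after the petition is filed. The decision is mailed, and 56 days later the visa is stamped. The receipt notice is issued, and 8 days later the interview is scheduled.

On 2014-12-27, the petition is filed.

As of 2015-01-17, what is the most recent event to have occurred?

The receipt notice is issued

The petition is filed: Dec 27, 2014.
The receipt notice is issued: Dec 27, 2014 + 19 days = Jan 15, 2015.
The interview is scheduled: Jan 15, 2015 + 8 days = Jan 23, 2015.
The interview takes place: Jan 23, 2015 + 63 days = Mar 27, 2015.
The decision is mailed: Mar 27, 2015 + 11 days = Apr 7, 2015.
The visa is stamped: Apr 7, 2015 + 56 days = Jun 2, 2015.
Jan 17, 2015 falls between when the receipt notice is issued (Jan 15, 2015) and when the interview is scheduled (Jan 23, 2015).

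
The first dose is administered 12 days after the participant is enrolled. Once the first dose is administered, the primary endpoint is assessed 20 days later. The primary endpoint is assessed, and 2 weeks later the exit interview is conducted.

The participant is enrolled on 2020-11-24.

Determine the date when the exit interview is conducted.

The participant is enrolled: Nov 24, 2020.
The first dose is administered: Nov 24, 2020 + 12 days = Dec 6, 2020.
The primary endpoint is assessed: Dec 6, 2020 + 20 days = Dec 26, 2020.
The exit interview is conducted: Dec 26, 2020 + 2 weeks = Jan 9, 2021.

2021-01-09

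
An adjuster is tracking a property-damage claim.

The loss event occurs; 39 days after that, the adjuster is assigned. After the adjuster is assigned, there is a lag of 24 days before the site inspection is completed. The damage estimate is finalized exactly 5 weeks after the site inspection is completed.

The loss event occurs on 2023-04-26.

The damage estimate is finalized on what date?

The loss event occurs: Apr 26, 2023.
The adjuster is assigned: Apr 26, 2023 + 39 days = Jun 4, 2023.
The site inspection is completed: Jun 4, 2023 + 24 days = Jun 28, 2023.
The damage estimate is finalized: Jun 28, 2023 + 5 weeks = Aug 2, 2023.

2023-08-02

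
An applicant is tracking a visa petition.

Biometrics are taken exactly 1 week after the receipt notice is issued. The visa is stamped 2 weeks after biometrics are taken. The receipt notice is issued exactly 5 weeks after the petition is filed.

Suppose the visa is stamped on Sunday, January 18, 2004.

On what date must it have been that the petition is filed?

Sunday, November 23, 2003

The visa is stamped: Jan 18, 2004.
Biometrics are taken: Jan 18, 2004 − 2 weeks = Jan 4, 2004.
The receipt notice is issued: Jan 4, 2004 − 1 week = Dec 28, 2003.
The petition is filed: Dec 28, 2003 − 5 weeks = Nov 23, 2003.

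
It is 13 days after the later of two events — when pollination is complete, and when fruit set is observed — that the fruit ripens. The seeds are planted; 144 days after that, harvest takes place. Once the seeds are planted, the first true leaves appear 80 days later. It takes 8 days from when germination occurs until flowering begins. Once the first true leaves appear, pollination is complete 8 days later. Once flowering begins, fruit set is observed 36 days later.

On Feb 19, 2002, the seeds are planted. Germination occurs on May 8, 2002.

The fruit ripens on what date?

The seeds are planted: Feb 19, 2002.
The first true leaves appear: Feb 19, 2002 + 80 days = May 10, 2002.
Pollination is complete: May 10, 2002 + 8 days = May 18, 2002.
Germination occurs: May 8, 2002.
Flowering begins: May 8, 2002 + 8 days = May 16, 2002.
Fruit set is observed: May 16, 2002 + 36 days = Jun 21, 2002.
Both prerequisites met — pollination is complete (May 18, 2002), fruit set is observed (Jun 21, 2002); the later is Jun 21, 2002.
The fruit ripens: Jun 21, 2002 + 13 days = Jul 4, 2002.

Jul 4, 2002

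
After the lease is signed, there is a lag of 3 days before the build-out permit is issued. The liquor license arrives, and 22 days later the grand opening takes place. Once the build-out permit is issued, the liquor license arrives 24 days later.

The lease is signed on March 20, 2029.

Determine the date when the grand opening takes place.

The lease is signed: Mar 20, 2029.
The build-out permit is issued: Mar 20, 2029 + 3 days = Mar 23, 2029.
The liquor license arrives: Mar 23, 2029 + 24 days = Apr 16, 2029.
The grand opening takes place: Apr 16, 2029 + 22 days = May 8, 2029.

May 8, 2029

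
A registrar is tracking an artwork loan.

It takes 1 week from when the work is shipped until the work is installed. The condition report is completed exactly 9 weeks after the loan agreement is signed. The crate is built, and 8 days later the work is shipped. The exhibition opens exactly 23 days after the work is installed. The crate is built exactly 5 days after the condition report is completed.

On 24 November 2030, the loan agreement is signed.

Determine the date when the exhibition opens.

The loan agreement is signed: Nov 24, 2030.
The condition report is completed: Nov 24, 2030 + 9 weeks = Jan 26, 2031.
The crate is built: Jan 26, 2031 + 5 days = Jan 31, 2031.
The work is shipped: Jan 31, 2031 + 8 days = Feb 8, 2031.
The work is installed: Feb 8, 2031 + 1 week = Feb 15, 2031.
The exhibition opens: Feb 15, 2031 + 23 days = Mar 10, 2031.

10 March 2031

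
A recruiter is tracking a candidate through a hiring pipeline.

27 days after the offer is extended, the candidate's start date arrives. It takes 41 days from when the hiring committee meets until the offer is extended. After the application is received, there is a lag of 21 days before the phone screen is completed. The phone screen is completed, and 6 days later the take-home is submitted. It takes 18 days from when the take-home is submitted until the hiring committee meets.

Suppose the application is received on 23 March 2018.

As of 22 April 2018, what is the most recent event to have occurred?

The take-home is submitted

The application is received: Mar 23, 2018.
The phone screen is completed: Mar 23, 2018 + 21 days = Apr 13, 2018.
The take-home is submitted: Apr 13, 2018 + 6 days = Apr 19, 2018.
The hiring committee meets: Apr 19, 2018 + 18 days = May 7, 2018.
The offer is extended: May 7, 2018 + 41 days = Jun 17, 2018.
The candidate's start date arrives: Jun 17, 2018 + 27 days = Jul 14, 2018.
Apr 22, 2018 falls between when the take-home is submitted (Apr 19, 2018) and when the hiring committee meets (May 7, 2018).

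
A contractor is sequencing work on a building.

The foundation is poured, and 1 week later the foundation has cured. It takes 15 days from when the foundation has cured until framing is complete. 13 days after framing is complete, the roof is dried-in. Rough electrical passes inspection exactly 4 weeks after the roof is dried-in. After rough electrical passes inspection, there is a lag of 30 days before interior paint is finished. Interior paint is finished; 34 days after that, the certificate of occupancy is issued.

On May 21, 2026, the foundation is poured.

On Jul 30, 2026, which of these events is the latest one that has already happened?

Rough electrical passes inspection

The foundation is poured: May 21, 2026.
The foundation has cured: May 21, 2026 + 1 week = May 28, 2026.
Framing is complete: May 28, 2026 + 15 days = Jun 12, 2026.
The roof is dried-in: Jun 12, 2026 + 13 days = Jun 25, 2026.
Rough electrical passes inspection: Jun 25, 2026 + 4 weeks = Jul 23, 2026.
Interior paint is finished: Jul 23, 2026 + 30 days = Aug 22, 2026.
The certificate of occupancy is issued: Aug 22, 2026 + 34 days = Sep 25, 2026.
Jul 30, 2026 falls between when rough electrical passes inspection (Jul 23, 2026) and when interior paint is finished (Aug 22, 2026).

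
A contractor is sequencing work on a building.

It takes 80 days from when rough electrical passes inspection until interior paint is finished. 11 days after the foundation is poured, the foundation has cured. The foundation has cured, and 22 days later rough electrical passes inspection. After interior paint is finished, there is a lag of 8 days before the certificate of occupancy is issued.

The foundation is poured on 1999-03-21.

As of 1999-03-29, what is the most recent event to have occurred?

The foundation is poured: Mar 21, 1999.
The foundation has cured: Mar 21, 1999 + 11 days = Apr 1, 1999.
Rough electrical passes inspection: Apr 1, 1999 + 22 days = Apr 23, 1999.
Interior paint is finished: Apr 23, 1999 + 80 days = Jul 12, 1999.
The certificate of occupancy is issued: Jul 12, 1999 + 8 days = Jul 20, 1999.
Mar 29, 1999 falls between when the foundation is poured (Mar 21, 1999) and when the foundation has cured (Apr 1, 1999).

The foundation is poured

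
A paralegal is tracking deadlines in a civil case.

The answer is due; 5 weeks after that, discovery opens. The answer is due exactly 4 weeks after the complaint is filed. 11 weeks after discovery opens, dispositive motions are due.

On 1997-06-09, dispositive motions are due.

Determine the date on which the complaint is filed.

1997-01-20

Dispositive motions are due: Jun 9, 1997.
Discovery opens: Jun 9, 1997 − 11 weeks = Mar 24, 1997.
The answer is due: Mar 24, 1997 − 5 weeks = Feb 17, 1997.
The complaint is filed: Feb 17, 1997 − 4 weeks = Jan 20, 1997.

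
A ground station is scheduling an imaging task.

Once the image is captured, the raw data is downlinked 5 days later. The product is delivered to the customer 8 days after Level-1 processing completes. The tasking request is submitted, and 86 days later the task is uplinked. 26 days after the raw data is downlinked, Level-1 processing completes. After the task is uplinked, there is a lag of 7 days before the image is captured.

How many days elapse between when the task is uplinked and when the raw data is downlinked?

Causal path: the task is uplinked → the image is captured → the raw data is downlinked.
Total delay along the path: 7 + 5 = 12 days.

12 days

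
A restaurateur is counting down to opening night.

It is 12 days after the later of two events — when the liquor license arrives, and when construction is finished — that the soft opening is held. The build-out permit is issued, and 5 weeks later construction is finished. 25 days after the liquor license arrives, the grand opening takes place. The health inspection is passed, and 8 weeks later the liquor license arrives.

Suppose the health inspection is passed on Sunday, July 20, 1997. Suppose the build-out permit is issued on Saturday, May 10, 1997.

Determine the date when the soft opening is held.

The health inspection is passed: Jul 20, 1997.
The liquor license arrives: Jul 20, 1997 + 8 weeks = Sep 14, 1997.
The build-out permit is issued: May 10, 1997.
Construction is finished: May 10, 1997 + 5 weeks = Jun 14, 1997.
Both prerequisites met — the liquor license arrives (Sep 14, 1997), construction is finished (Jun 14, 1997); the later is Sep 14, 1997.
The soft opening is held: Sep 14, 1997 + 12 days = Sep 26, 1997.

Friday, September 26, 1997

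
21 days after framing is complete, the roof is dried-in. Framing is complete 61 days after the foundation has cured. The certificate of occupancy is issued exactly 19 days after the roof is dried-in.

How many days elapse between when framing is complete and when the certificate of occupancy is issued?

40 days

Causal path: framing is complete → the roof is dried-in → the certificate of occupancy is issued.
Total delay along the path: 21 + 19 = 40 days.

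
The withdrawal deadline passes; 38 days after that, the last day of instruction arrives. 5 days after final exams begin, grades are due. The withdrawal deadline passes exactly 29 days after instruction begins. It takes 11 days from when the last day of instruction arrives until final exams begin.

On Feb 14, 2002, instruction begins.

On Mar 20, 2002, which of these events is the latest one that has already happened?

The withdrawal deadline passes

Instruction begins: Feb 14, 2002.
The withdrawal deadline passes: Feb 14, 2002 + 29 days = Mar 15, 2002.
The last day of instruction arrives: Mar 15, 2002 + 38 days = Apr 22, 2002.
Final exams begin: Apr 22, 2002 + 11 days = May 3, 2002.
Grades are due: May 3, 2002 + 5 days = May 8, 2002.
Mar 20, 2002 falls between when the withdrawal deadline passes (Mar 15, 2002) and when the last day of instruction arrives (Apr 22, 2002).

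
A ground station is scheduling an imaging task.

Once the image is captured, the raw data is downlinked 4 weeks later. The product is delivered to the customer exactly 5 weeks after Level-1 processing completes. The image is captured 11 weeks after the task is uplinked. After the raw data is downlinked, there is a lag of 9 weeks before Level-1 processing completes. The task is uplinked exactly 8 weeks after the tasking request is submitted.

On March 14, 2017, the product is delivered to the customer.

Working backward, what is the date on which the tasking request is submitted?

June 28, 2016

The product is delivered to the customer: Mar 14, 2017.
Level-1 processing completes: Mar 14, 2017 − 5 weeks = Feb 7, 2017.
The raw data is downlinked: Feb 7, 2017 − 9 weeks = Dec 6, 2016.
The image is captured: Dec 6, 2016 − 4 weeks = Nov 8, 2016.
The task is uplinked: Nov 8, 2016 − 11 weeks = Aug 23, 2016.
The tasking request is submitted: Aug 23, 2016 − 8 weeks = Jun 28, 2016.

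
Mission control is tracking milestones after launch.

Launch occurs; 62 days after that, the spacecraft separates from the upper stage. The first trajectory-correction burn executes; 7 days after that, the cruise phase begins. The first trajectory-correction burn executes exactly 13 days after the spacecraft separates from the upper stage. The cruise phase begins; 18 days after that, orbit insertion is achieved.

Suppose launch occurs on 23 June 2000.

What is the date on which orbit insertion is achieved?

Launch occurs: Jun 23, 2000.
The spacecraft separates from the upper stage: Jun 23, 2000 + 62 days = Aug 24, 2000.
The first trajectory-correction burn executes: Aug 24, 2000 + 13 days = Sep 6, 2000.
The cruise phase begins: Sep 6, 2000 + 7 days = Sep 13, 2000.
Orbit insertion is achieved: Sep 13, 2000 + 18 days = Oct 1, 2000.

1 October 2000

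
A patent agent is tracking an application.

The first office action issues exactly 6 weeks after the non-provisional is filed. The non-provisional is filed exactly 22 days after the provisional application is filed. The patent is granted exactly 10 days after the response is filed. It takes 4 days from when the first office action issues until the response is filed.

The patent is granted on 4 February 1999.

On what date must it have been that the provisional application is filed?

18 November 1998

The patent is granted: Feb 4, 1999.
The response is filed: Feb 4, 1999 − 10 days = Jan 25, 1999.
The first office action issues: Jan 25, 1999 − 4 days = Jan 21, 1999.
The non-provisional is filed: Jan 21, 1999 − 6 weeks = Dec 10, 1998.
The provisional application is filed: Dec 10, 1998 − 22 days = Nov 18, 1998.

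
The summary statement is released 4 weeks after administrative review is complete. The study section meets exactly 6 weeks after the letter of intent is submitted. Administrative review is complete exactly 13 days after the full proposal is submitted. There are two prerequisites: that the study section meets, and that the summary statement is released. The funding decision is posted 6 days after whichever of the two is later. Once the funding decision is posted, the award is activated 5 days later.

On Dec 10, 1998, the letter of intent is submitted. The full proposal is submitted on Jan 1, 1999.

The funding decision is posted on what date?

The letter of intent is submitted: Dec 10, 1998.
The study section meets: Dec 10, 1998 + 6 weeks = Jan 21, 1999.
The full proposal is submitted: Jan 1, 1999.
Administrative review is complete: Jan 1, 1999 + 13 days = Jan 14, 1999.
The summary statement is released: Jan 14, 1999 + 4 weeks = Feb 11, 1999.
Both prerequisites met — the study section meets (Jan 21, 1999), the summary statement is released (Feb 11, 1999); the later is Feb 11, 1999.
The funding decision is posted: Feb 11, 1999 + 6 days = Feb 17, 1999.

Feb 17, 1999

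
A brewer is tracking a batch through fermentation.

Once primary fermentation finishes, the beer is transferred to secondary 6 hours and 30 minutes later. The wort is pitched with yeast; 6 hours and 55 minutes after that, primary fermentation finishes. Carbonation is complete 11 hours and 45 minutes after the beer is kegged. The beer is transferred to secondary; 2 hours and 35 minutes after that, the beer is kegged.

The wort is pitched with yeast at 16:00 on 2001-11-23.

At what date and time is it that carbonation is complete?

19:45 on 2001-11-24

The wort is pitched with yeast: 16:00 Nov 23, 2001.
Primary fermentation finishes: 16:00 Nov 23, 2001 + 6h55m = 22:55 Nov 23, 2001.
The beer is transferred to secondary: 22:55 Nov 23, 2001 + 6h30m = 05:25 Nov 24, 2001.
The beer is kegged: 05:25 Nov 24, 2001 + 2h35m = 08:00 Nov 24, 2001.
Carbonation is complete: 08:00 Nov 24, 2001 + 11h45m = 19:45 Nov 24, 2001.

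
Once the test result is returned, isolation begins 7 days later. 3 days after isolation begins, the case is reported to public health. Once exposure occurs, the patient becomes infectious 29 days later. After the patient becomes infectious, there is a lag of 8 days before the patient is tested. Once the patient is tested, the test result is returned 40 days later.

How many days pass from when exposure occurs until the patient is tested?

Causal path: exposure occurs → the patient becomes infectious → the patient is tested.
Total delay along the path: 29 + 8 = 37 days.

37 days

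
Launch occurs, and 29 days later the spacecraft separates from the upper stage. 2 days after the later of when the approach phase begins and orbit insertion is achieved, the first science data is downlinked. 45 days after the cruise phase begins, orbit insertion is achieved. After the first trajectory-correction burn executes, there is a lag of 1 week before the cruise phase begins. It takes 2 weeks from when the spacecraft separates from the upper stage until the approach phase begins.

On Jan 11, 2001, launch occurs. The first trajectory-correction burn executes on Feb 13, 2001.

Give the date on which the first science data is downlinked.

Launch occurs: Jan 11, 2001.
The spacecraft separates from the upper stage: Jan 11, 2001 + 29 days = Feb 9, 2001.
The approach phase begins: Feb 9, 2001 + 2 weeks = Feb 23, 2001.
The first trajectory-correction burn executes: Feb 13, 2001.
The cruise phase begins: Feb 13, 2001 + 1 week = Feb 20, 2001.
Orbit insertion is achieved: Feb 20, 2001 + 45 days = Apr 6, 2001.
Both prerequisites met — the approach phase begins (Feb 23, 2001), orbit insertion is achieved (Apr 6, 2001); the later is Apr 6, 2001.
The first science data is downlinked: Apr 6, 2001 + 2 days = Apr 8, 2001.

Apr 8, 2001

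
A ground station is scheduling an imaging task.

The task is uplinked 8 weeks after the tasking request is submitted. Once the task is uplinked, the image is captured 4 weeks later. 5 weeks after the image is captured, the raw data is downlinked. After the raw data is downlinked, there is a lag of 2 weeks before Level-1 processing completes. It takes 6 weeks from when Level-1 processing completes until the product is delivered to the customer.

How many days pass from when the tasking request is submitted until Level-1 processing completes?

Causal path: the tasking request is submitted → the task is uplinked → the image is captured → the raw data is downlinked → Level-1 processing completes.
Total delay along the path: 8 + 4 + 5 + 2 weeks = 19 weeks = 133 days.

133 days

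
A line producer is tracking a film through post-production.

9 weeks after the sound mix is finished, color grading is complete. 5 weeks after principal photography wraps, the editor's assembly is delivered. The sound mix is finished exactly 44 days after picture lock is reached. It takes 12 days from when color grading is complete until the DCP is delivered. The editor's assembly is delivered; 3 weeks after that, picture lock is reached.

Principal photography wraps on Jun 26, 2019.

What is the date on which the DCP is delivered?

Principal photography wraps: Jun 26, 2019.
The editor's assembly is delivered: Jun 26, 2019 + 5 weeks = Jul 31, 2019.
Picture lock is reached: Jul 31, 2019 + 3 weeks = Aug 21, 2019.
The sound mix is finished: Aug 21, 2019 + 44 days = Oct 4, 2019.
Color grading is complete: Oct 4, 2019 + 9 weeks = Dec 6, 2019.
The DCP is delivered: Dec 6, 2019 + 12 days = Dec 18, 2019.

Dec 18, 2019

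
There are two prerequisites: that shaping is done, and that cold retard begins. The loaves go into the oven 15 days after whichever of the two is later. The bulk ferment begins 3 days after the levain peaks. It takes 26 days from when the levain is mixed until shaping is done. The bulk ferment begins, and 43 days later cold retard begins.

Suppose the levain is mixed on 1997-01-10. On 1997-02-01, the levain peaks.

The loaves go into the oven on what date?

1997-04-03

The levain is mixed: Jan 10, 1997.
Shaping is done: Jan 10, 1997 + 26 days = Feb 5, 1997.
The levain peaks: Feb 1, 1997.
The bulk ferment begins: Feb 1, 1997 + 3 days = Feb 4, 1997.
Cold retard begins: Feb 4, 1997 + 43 days = Mar 19, 1997.
Both prerequisites met — shaping is done (Feb 5, 1997), cold retard begins (Mar 19, 1997); the later is Mar 19, 1997.
The loaves go into the oven: Mar 19, 1997 + 15 days = Apr 3, 1997.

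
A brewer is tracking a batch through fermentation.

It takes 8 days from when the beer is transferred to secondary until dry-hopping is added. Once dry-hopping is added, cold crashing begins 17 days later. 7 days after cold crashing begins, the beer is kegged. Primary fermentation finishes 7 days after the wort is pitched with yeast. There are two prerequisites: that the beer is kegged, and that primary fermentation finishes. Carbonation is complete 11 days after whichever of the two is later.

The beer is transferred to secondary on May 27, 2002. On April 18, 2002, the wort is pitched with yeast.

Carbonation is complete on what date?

July 9, 2002

The beer is transferred to secondary: May 27, 2002.
Dry-hopping is added: May 27, 2002 + 8 days = Jun 4, 2002.
Cold crashing begins: Jun 4, 2002 + 17 days = Jun 21, 2002.
The beer is kegged: Jun 21, 2002 + 7 days = Jun 28, 2002.
The wort is pitched with yeast: Apr 18, 2002.
Primary fermentation finishes: Apr 18, 2002 + 7 days = Apr 25, 2002.
Both prerequisites met — the beer is kegged (Jun 28, 2002), primary fermentation finishes (Apr 25, 2002); the later is Jun 28, 2002.
Carbonation is complete: Jun 28, 2002 + 11 days = Jul 9, 2002.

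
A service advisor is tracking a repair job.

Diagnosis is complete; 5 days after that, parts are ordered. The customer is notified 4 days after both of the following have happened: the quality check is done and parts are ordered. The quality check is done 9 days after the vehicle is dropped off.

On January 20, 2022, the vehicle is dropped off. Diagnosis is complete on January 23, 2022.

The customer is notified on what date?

The vehicle is dropped off: Jan 20, 2022.
The quality check is done: Jan 20, 2022 + 9 days = Jan 29, 2022.
Diagnosis is complete: Jan 23, 2022.
Parts are ordered: Jan 23, 2022 + 5 days = Jan 28, 2022.
Both prerequisites met — the quality check is done (Jan 29, 2022), parts are ordered (Jan 28, 2022); the later is Jan 29, 2022.
The customer is notified: Jan 29, 2022 + 4 days = Feb 2, 2022.

February 2, 2022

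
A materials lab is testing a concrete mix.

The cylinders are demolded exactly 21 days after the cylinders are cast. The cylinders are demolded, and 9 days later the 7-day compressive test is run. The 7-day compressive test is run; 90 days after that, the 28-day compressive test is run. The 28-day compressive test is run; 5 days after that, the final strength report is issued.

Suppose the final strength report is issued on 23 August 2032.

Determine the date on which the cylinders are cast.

The final strength report is issued: Aug 23, 2032.
The 28-day compressive test is run: Aug 23, 2032 − 5 days = Aug 18, 2032.
The 7-day compressive test is run: Aug 18, 2032 − 90 days = May 20, 2032.
The cylinders are demolded: May 20, 2032 − 9 days = May 11, 2032.
The cylinders are cast: May 11, 2032 − 21 days = Apr 20, 2032.

20 April 2032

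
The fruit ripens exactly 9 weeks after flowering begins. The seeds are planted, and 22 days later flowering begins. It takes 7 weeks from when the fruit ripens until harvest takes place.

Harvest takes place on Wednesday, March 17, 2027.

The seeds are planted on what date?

Harvest takes place: Mar 17, 2027.
The fruit ripens: Mar 17, 2027 − 7 weeks = Jan 27, 2027.
Flowering begins: Jan 27, 2027 − 9 weeks = Nov 25, 2026.
The seeds are planted: Nov 25, 2026 − 22 days = Nov 3, 2026.

Tuesday, November 3, 2026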